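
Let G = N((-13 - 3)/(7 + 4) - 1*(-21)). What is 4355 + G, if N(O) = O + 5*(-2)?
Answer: 48010/11 ≈ 4364.5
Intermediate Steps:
N(O) = -10 + O (N(O) = O - 10 = -10 + O)
G = 105/11 (G = -10 + ((-13 - 3)/(7 + 4) - 1*(-21)) = -10 + (-16/11 + 21) = -10 + 215/11 = 105/11 ≈ 9.5455)
4355 + G = 4355 + 105/11 = 48010/11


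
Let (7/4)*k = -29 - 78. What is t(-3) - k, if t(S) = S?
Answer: 407/7 ≈ 58.143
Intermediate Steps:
k = -428/7 (k = 4*(-29 - 78)/7 = (4/7)*(-107) = -428/7 ≈ -61.143)
t(-3) - k = -3 - 1*(-428/7) = -3 + 428/7 = 407/7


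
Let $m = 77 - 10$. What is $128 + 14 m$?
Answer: $1066$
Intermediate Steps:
$m = 67$
$128 + 14 m = 128 + 14 \cdot 67 = 128 + 938 = 1066$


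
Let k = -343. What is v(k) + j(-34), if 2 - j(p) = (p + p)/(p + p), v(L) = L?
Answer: -342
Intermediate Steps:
j(p) = 1 (j(p) = 2 - (p + p)/(p + p) = 2 - 2*p/(2*p) = 2 - 2*p*1/(2*p) = 2 - 1*1 = 2 - 1 = 1)
v(k) + j(-34) = -343 + 1 = -342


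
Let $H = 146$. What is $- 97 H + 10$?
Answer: $-14152$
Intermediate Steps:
$- 97 H + 10 = \left(-97\right) 146 + 10 = -14162 + 10 = -14152$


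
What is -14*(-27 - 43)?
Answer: 980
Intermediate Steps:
-14*(-27 - 43) = -14*(-70) = 980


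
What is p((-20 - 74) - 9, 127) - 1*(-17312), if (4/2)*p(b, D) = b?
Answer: 34521/2 ≈ 17261.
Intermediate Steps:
p(b, D) = b/2
p((-20 - 74) - 9, 127) - 1*(-17312) = ((-20 - 74) - 9)/2 - 1*(-17312) = (-94 - 9)/2 + 17312 = (½)*(-103) + 17312 = -103/2 + 17312 = 34521/2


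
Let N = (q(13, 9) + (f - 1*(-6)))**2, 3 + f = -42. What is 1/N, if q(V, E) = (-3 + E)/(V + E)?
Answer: 121/181476 ≈ 0.00066675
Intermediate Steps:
q(V, E) = (-3 + E)/(E + V)
f = -45 (f = -3 - 42 = -45)
N = 181476/121 (N = ((-3 + 9)/(9 + 13) + (-45 - 1*(-6)))**2 = (6/22 + (-45 + 6))**2 = ((1/22)*6 - 39)**2 = (3/11 - 39)**2 = (-426/11)**2 = 181476/121 ≈ 1499.8)
1/N = 1/(181476/121) = 121/181476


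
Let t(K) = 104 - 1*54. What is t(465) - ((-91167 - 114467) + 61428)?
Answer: 144256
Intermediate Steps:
t(K) = 50 (t(K) = 104 - 54 = 50)
t(465) - ((-91167 - 114467) + 61428) = 50 - ((-91167 - 114467) + 61428) = 50 - (-205634 + 61428) = 50 - 1*(-144206) = 50 + 144206 = 144256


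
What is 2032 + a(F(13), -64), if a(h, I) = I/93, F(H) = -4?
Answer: 188912/93 ≈ 2031.3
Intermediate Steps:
a(h, I) = I/93 (a(h, I) = I*(1/93) = I/93)
2032 + a(F(13), -64) = 2032 + (1/93)*(-64) = 2032 - 64/93 = 188912/93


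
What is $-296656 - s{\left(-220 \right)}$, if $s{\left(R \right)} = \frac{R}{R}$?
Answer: $-296657$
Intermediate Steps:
$s{\left(R \right)} = 1$
$-296656 - s{\left(-220 \right)} = -296656 - 1 = -296657$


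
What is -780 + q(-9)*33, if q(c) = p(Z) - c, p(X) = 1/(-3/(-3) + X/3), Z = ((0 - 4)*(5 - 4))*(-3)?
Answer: -2382/5 ≈ -476.40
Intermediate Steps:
Z = 12 (Z = -4*1*(-3) = -4*(-3) = 12)
p(X) = 1/(1 + X/3) (p(X) = 1/(-3*(-⅓) + X*(⅓)) = 1/(1 + X/3))
q(c) = ⅕ - c (q(c) = 3/(3 + 12) - c = 3/15 - c = 3*(1/15) - c = ⅕ - c)
-780 + q(-9)*33 = -780 + (⅕ - 1*(-9))*33 = -780 + (⅕ + 9)*33 = -780 + (46/5)*33 = -780 + 1518/5 = -2382/5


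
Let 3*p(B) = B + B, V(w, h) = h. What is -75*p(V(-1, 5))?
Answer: -250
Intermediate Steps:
p(B) = 2*B/3 (p(B) = (B + B)/3 = (2*B)/3 = 2*B/3)
-75*p(V(-1, 5)) = -50*5 = -75*10/3 = -250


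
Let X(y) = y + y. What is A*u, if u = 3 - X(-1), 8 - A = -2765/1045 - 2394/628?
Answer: 4744115/65626 ≈ 72.290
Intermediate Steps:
X(y) = 2*y
A = 948823/65626 (A = 8 - (-2765/1045 - 2394/628) = 8 - (-2765*1/1045 - 2394*1/628) = 8 - (-553/209 - 1197/314) = 8 - 1*(-423815/65626) = 8 + 423815/65626 = 948823/65626 ≈ 14.458)
u = 5 (u = 3 - 2*(-1) = 3 - 1*(-2) = 3 + 2 = 5)
A*u = (948823/65626)*5 = 4744115/65626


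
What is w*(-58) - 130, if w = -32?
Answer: 1726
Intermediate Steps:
w*(-58) - 130 = -32*(-58) - 130 = 1856 - 130 = 1726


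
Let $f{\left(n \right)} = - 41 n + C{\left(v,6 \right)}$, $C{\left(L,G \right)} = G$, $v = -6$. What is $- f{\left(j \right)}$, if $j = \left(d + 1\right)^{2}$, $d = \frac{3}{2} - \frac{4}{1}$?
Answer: $\frac{345}{4} \approx 86.25$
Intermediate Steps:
$d = - \frac{5}{2}$ ($d = 3 \cdot \frac{1}{2} - 4 = \frac{3}{2} - 4 = - \frac{5}{2} \approx -2.5$)
$j = \frac{9}{4}$ ($j = \left(- \frac{5}{2} + 1\right)^{2} = \left(- \frac{3}{2}\right)^{2} = \frac{9}{4} \approx 2.25$)
$f{\left(n \right)} = 6 - 41 n$ ($f{\left(n \right)} = - 41 n + 6 = 6 - 41 n$)
$- f{\left(j \right)} = - (6 - \frac{369}{4}) = \left(-1\right) \left(- \frac{345}{4}\right) = \frac{345}{4}$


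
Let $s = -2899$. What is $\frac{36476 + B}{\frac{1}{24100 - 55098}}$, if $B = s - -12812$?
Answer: $-1437966222$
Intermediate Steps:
$B = 9913$ ($B = -2899 - -12812 = -2899 + 12812 = 9913$)
$\frac{36476 + B}{\frac{1}{24100 - 55098}} = \frac{36476 + 9913}{\frac{1}{24100 - 55098}} = \frac{46389}{\frac{1}{-30998}} = \frac{46389}{- \frac{1}{30998}} = 46389 \left(-30998\right) = -1437966222$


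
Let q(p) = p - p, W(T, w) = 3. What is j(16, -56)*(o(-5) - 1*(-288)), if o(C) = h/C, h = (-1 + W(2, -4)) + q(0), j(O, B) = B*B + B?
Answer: 885808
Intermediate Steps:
j(O, B) = B + B² (j(O, B) = B² + B = B + B²)
q(p) = 0
h = 2 (h = (-1 + 3) + 0 = 2 + 0 = 2)
o(C) = 2/C
j(16, -56)*(o(-5) - 1*(-288)) = (-56*(1 - 56))*(2/(-5) - 1*(-288)) = (-56*(-55))*(2*(-⅕) + 288) = 3080*(-⅖ + 288) = 3080*(1438/5) = 885808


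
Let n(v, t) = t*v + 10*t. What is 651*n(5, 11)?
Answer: 107415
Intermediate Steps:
n(v, t) = 10*t + t*v
651*n(5, 11) = 651*(11*(10 + 5)) = 651*(11*15) = 651*165 = 107415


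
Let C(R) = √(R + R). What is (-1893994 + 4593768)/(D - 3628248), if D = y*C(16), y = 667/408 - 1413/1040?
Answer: -123022171206697276800/165330485676310031513 - 37453428604020*√2/165330485676310031513 ≈ -0.74410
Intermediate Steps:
C(R) = √2*√R (C(R) = √(2*R) = √2*√R)
y = 14647/53040 (y = 667*(1/408) - 1413*1/1040 = 667/408 - 1413/1040 = 14647/53040 ≈ 0.27615)
D = 14647*√2/13260 (D = 14647*(√2*√16)/53040 = 14647*(√2*4)/53040 = 14647*(4*√2)/53040 = 14647*√2/13260 ≈ 1.5621)
(-1893994 + 4593768)/(D - 3628248) = (-1893994 + 4593768)/(14647*√2/13260 - 3628248) = 2699774/(-3628248 + 14647*√2/13260)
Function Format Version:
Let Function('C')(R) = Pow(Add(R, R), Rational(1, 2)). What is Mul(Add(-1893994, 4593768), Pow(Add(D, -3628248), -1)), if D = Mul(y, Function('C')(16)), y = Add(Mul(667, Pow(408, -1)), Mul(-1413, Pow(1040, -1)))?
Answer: Add(Rational(-123022171206697276800, 165330485676310031513), Mul(Rational(-37453428604020, 165330485676310031513), Pow(2, Rational(1, 2)))) ≈ -0.74410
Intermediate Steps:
Function('C')(R) = Mul(Pow(2, Rational(1, 2)), Pow(R, Rational(1, 2))) (Function('C')(R) = Pow(Mul(2, R), Rational(1, 2)) = Mul(Pow(2, Rational(1, 2)), Pow(R, Rational(1, 2))))
y = Rational(14647, 53040) (y = Add(Mul(667, Rational(1, 408)), Mul(-1413, Rational(1, 1040))) = Add(Rational(667, 408), Rational(-1413, 1040)) = Rational(14647, 53040) ≈ 0.27615)
D = Mul(Rational(14647, 13260), Pow(2, Rational(1, 2))) (D = Mul(Rational(14647, 53040), Mul(Pow(2, Rational(1, 2)), Pow(16, Rational(1, 2)))) = Mul(Rational(14647, 53040), Mul(Pow(2, Rational(1, 2)), 4)) = Mul(Rational(14647, 53040), Mul(4, Pow(2, Rational(1, 2)))) = Mul(Rational(14647, 13260), Pow(2, Rational(1, 2))) ≈ 1.5621)
Mul(Add(-1893994, 4593768), Pow(Add(D, -3628248), -1)) = Mul(Add(-1893994, 4593768), Pow(Add(Mul(Rational(14647, 13260), Pow(2, Rational(1, 2))), -3628248), -1)) = Mul(2699774, Pow(Add(-3628248, Mul(Rational(14647, 13260), Pow(2, Rational(1, 2)))), -1))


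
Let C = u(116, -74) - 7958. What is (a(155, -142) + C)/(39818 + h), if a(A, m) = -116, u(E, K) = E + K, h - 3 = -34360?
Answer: -8032/5461 ≈ -1.4708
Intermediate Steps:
h = -34357 (h = 3 - 34360 = -34357)
C = -7916 (C = (116 - 74) - 7958 = 42 - 7958 = -7916)
(a(155, -142) + C)/(39818 + h) = (-116 - 7916)/(39818 - 34357) = -8032/5461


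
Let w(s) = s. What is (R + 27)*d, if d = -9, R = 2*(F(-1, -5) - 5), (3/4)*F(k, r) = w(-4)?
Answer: -57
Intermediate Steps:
F(k, r) = -16/3 (F(k, r) = (4/3)*(-4) = -16/3)
R = -62/3 (R = 2*(-16/3 - 5) = 2*(-31/3) = -62/3 ≈ -20.667)
(R + 27)*d = (-62/3 + 27)*(-9) = (19/3)*(-9) = -57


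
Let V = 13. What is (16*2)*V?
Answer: 416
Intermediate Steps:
(16*2)*V = (16*2)*13 = 32*13 = 416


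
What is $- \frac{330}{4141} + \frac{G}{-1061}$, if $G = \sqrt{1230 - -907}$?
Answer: $- \frac{330}{4141} - \frac{\sqrt{2137}}{1061} \approx -0.12326$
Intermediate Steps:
$G = \sqrt{2137}$ ($G = \sqrt{1230 + 907} = \sqrt{2137} \approx 46.228$)
$- \frac{330}{4141} + \frac{G}{-1061} = - \frac{330}{4141} + \frac{\sqrt{2137}}{-1061} = \left(-330\right) \frac{1}{4141} + \sqrt{2137} \left(- \frac{1}{1061}\right) = - \frac{330}{4141} - \frac{\sqrt{2137}}{1061}$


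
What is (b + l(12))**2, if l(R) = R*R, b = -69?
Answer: 5625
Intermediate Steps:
l(R) = R**2
(b + l(12))**2 = (-69 + 12**2)**2 = (-69 + 144)**2 = 75**2 = 5625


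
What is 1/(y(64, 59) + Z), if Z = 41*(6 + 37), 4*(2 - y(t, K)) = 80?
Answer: 1/1745 ≈ 0.00057307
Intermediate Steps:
y(t, K) = -18 (y(t, K) = 2 - ¼*80 = 2 - 20 = -18)
Z = 1763 (Z = 41*43 = 1763)
1/(y(64, 59) + Z) = 1/(-18 + 1763) = 1/1745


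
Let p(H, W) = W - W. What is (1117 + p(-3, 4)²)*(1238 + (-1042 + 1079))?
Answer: 1424175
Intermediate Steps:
p(H, W) = 0
(1117 + p(-3, 4)²)*(1238 + (-1042 + 1079)) = (1117 + 0²)*(1238 + (-1042 + 1079)) = (1117 + 0)*(1238 + 37) = 1117*1275 = 1424175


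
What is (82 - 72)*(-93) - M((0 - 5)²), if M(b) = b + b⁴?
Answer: -391580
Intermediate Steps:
(82 - 72)*(-93) - M((0 - 5)²) = (82 - 72)*(-93) - ((0 - 5)² + ((0 - 5)²)⁴) = 10*(-93) - ((-5)² + ((-5)²)⁴) = -930 - (25 + 25⁴) = -930 - (25 + 390625) = -930 - 1*390650 = -930 - 390650 = -391580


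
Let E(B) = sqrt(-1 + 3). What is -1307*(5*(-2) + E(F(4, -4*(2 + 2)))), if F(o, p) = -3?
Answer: 13070 - 1307*sqrt(2) ≈ 11222.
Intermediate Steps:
E(B) = sqrt(2)
-1307*(5*(-2) + E(F(4, -4*(2 + 2)))) = -1307*(5*(-2) + sqrt(2)) = -1307*(-10 + sqrt(2)) = 13070 - 1307*sqrt(2)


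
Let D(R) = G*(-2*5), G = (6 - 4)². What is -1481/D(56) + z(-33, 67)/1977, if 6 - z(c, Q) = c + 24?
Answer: 976179/26360 ≈ 37.033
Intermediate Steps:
G = 4 (G = 2² = 4)
z(c, Q) = -18 - c (z(c, Q) = 6 - (c + 24) = 6 - (24 + c) = 6 + (-24 - c) = -18 - c)
D(R) = -40 (D(R) = 4*(-2*5) = 4*(-10) = -40)
-1481/D(56) + z(-33, 67)/1977 = -1481/(-40) + (-18 - 1*(-33))/1977 = -1481*(-1/40) + (-18 + 33)*(1/1977) = 1481/40 + 15*(1/1977) = 1481/40 + 5/659 = 976179/26360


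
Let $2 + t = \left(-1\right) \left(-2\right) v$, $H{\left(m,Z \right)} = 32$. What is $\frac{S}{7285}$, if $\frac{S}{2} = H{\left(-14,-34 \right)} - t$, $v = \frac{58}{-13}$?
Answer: $\frac{36}{3055} \approx 0.011784$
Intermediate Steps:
$v = - \frac{58}{13}$ ($v = 58 \left(- \frac{1}{13}\right) = - \frac{58}{13} \approx -4.4615$)
$t = - \frac{142}{13}$ ($t = -2 + \left(-1\right) \left(-2\right) \left(- \frac{58}{13}\right) = -2 + 2 \left(- \frac{58}{13}\right) = -2 - \frac{116}{13} = - \frac{142}{13} \approx -10.923$)
$S = \frac{1116}{13}$ ($S = 2 \left(32 - - \frac{142}{13}\right) = 2 \left(32 + \frac{142}{13}\right) = 2 \cdot \frac{558}{13} = \frac{1116}{13} \approx 85.846$)
$\frac{S}{7285} = \frac{1116}{13 \cdot 7285} = \frac{1116}{13} \cdot \frac{1}{7285} = \frac{36}{3055}$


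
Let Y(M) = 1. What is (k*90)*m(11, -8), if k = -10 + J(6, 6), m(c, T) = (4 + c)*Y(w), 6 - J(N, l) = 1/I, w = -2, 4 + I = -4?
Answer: -20925/4 ≈ -5231.3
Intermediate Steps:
I = -8 (I = -4 - 4 = -8)
J(N, l) = 49/8 (J(N, l) = 6 - 1/(-8) = 6 - 1*(-⅛) = 6 + ⅛ = 49/8)
m(c, T) = 4 + c (m(c, T) = (4 + c)*1 = 4 + c)
k = -31/8 (k = -10 + 49/8 = -31/8 ≈ -3.8750)
(k*90)*m(11, -8) = (-31/8*90)*(4 + 11) = -1395/4*15 = -20925/4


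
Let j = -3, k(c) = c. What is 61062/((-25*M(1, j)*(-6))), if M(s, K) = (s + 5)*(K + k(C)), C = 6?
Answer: 10177/450 ≈ 22.616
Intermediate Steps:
M(s, K) = (5 + s)*(6 + K) (M(s, K) = (s + 5)*(K + 6) = (5 + s)*(6 + K))
61062/((-25*M(1, j)*(-6))) = 61062/((-25*(30 + 5*(-3) + 6*1 - 3*1)*(-6))) = 61062/((-25*(30 - 15 + 6 - 3)*(-6))) = 61062/((-25*18*(-6))) = 61062/((-450*(-6))) = 61062/2700 = 61062*(1/2700) = 10177/450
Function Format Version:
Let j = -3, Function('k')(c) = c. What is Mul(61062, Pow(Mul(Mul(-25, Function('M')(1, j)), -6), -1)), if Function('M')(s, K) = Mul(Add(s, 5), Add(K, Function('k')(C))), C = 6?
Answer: Rational(10177, 450) ≈ 22.616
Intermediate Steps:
Function('M')(s, K) = Mul(Add(5, s), Add(6, K)) (Function('M')(s, K) = Mul(Add(s, 5), Add(K, 6)) = Mul(Add(5, s), Add(6, K)))
Mul(61062, Pow(Mul(Mul(-25, Function('M')(1, j)), -6), -1)) = Mul(61062, Pow(Mul(Mul(-25, Add(30, Mul(5, -3), Mul(6, 1), Mul(-3, 1))), -6), -1)) = Mul(61062, Pow(Mul(Mul(-25, Add(30, -15, 6, -3)), -6), -1)) = Mul(61062, Pow(Mul(Mul(-25, 18), -6), -1)) = Mul(61062, Pow(Mul(-450, -6), -1)) = Mul(61062, Pow(2700, -1)) = Mul(61062, Rational(1, 2700)) = Rational(10177, 450)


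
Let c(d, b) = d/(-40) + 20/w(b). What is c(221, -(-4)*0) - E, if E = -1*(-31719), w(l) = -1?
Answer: -1269781/40 ≈ -31745.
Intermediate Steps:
c(d, b) = -20 - d/40 (c(d, b) = d/(-40) + 20/(-1) = d*(-1/40) + 20*(-1) = -d/40 - 20 = -20 - d/40)
E = 31719
c(221, -(-4)*0) - E = (-20 - 1/40*221) - 1*31719 = (-20 - 221/40) - 31719 = -1021/40 - 31719 = -1269781/40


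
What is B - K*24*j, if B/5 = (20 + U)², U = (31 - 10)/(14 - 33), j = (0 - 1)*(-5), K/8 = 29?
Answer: -9405835/361 ≈ -26055.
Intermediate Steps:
K = 232 (K = 8*29 = 232)
j = 5 (j = -1*(-5) = 5)
U = -21/19 (U = 21/(-19) = 21*(-1/19) = -21/19 ≈ -1.1053)
B = 644405/361 (B = 5*(20 - 21/19)² = 5*(359/19)² = 5*(128881/361) = 644405/361 ≈ 1785.1)
B - K*24*j = 644405/361 - 232*24*5 = 644405/361 - 5568*5 = 644405/361 - 1*27840 = 644405/361 - 27840 = -9405835/361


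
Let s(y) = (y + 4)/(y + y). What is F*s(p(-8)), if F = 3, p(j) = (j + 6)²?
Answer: 3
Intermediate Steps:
p(j) = (6 + j)²
s(y) = (4 + y)/(2*y) (s(y) = (4 + y)/((2*y)) = (4 + y)*(1/(2*y)) = (4 + y)/(2*y))
F*s(p(-8)) = 3*((4 + (6 - 8)²)/(2*((6 - 8)²))) = 3*((4 + (-2)²)/(2*((-2)²))) = 3*((½)*(4 + 4)/4) = 3*((½)*(¼)*8) = 3*1 = 3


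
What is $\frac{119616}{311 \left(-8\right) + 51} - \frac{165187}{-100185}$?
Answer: $- \frac{11581168241}{244150845} \approx -47.434$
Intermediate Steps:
$\frac{119616}{311 \left(-8\right) + 51} - \frac{165187}{-100185} = \frac{119616}{-2488 + 51} - - \frac{165187}{100185} = \frac{119616}{-2437} + \frac{165187}{100185} = 119616 \left(- \frac{1}{2437}\right) + \frac{165187}{100185} = - \frac{119616}{2437} + \frac{165187}{100185} = - \frac{11581168241}{244150845}$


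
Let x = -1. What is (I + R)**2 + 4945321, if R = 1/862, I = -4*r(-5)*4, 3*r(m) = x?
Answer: 33071510176141/6687396 ≈ 4.9454e+6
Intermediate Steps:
r(m) = -1/3 (r(m) = (1/3)*(-1) = -1/3)
I = 16/3 (I = -4*(-1/3)*4 = (4/3)*4 = 16/3 ≈ 5.3333)
R = 1/862 ≈ 0.0011601
(I + R)**2 + 4945321 = (16/3 + 1/862)**2 + 4945321 = (13795/2586)**2 + 4945321 = 190302025/6687396 + 4945321 = 33071510176141/6687396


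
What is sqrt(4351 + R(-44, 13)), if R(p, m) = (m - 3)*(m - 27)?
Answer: sqrt(4211) ≈ 64.892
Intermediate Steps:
R(p, m) = (-27 + m)*(-3 + m) (R(p, m) = (-3 + m)*(-27 + m) = (-27 + m)*(-3 + m))
sqrt(4351 + R(-44, 13)) = sqrt(4351 + (81 + 13**2 - 30*13)) = sqrt(4351 + (81 + 169 - 390)) = sqrt(4351 - 140) = sqrt(4211)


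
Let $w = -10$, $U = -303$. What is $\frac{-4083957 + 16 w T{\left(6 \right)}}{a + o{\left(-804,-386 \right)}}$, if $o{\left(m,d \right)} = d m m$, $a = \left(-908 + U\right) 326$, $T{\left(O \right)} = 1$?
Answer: $\frac{4084117}{249911362} \approx 0.016342$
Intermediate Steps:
$a = -394786$ ($a = \left(-908 - 303\right) 326 = \left(-1211\right) 326 = -394786$)
$o{\left(m,d \right)} = d m^{2}$
$\frac{-4083957 + 16 w T{\left(6 \right)}}{a + o{\left(-804,-386 \right)}} = \frac{-4083957 + 16 \left(-10\right) 1}{-394786 - 386 \left(-804\right)^{2}} = \frac{-4083957 - 160}{-394786 - 249516576} = - \frac{4084117}{-249911362} = \left(-4084117\right) \left(- \frac{1}{249911362}\right) = \frac{4084117}{249911362}$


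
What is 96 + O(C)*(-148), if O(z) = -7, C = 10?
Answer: 1132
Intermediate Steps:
96 + O(C)*(-148) = 96 - 7*(-148) = 96 + 1036 = 1132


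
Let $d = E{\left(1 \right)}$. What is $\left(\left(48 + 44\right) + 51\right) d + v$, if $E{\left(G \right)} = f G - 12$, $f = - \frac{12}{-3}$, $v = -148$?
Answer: $-1292$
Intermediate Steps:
$f = 4$ ($f = \left(-12\right) \left(- \frac{1}{3}\right) = 4$)
$E{\left(G \right)} = -12 + 4 G$ ($E{\left(G \right)} = 4 G - 12 = -12 + 4 G$)
$d = -8$ ($d = -12 + 4 \cdot 1 = -12 + 4 = -8$)
$\left(\left(48 + 44\right) + 51\right) d + v = \left(\left(48 + 44\right) + 51\right) \left(-8\right) - 148 = \left(92 + 51\right) \left(-8\right) - 148 = 143 \left(-8\right) - 148 = -1144 - 148 = -1292$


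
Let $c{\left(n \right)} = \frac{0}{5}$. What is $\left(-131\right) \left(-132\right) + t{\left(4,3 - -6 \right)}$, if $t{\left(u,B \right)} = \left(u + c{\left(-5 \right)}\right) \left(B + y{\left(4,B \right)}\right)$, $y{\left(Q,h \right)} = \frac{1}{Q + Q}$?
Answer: $\frac{34657}{2} \approx 17329.0$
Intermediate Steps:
$y{\left(Q,h \right)} = \frac{1}{2 Q}$
$c{\left(n \right)} = 0$ ($c{\left(n \right)} = 0 \cdot \frac{1}{5} = 0$)
$t{\left(u,B \right)} = u \left(\frac{1}{8} + B\right)$ ($t{\left(u,B \right)} = \left(u + 0\right) \left(B + \frac{1}{2 \cdot 4}\right) = u \left(B + \frac{1}{2} \cdot \frac{1}{4}\right) = u \left(B + \frac{1}{8}\right) = u \left(\frac{1}{8} + B\right)$)
$\left(-131\right) \left(-132\right) + t{\left(4,3 - -6 \right)} = \left(-131\right) \left(-132\right) + 4 \left(\frac{1}{8} + \left(3 - -6\right)\right) = 17292 + 4 \left(\frac{1}{8} + \left(3 + 6\right)\right) = 17292 + 4 \left(\frac{1}{8} + 9\right) = 17292 + 4 \cdot \frac{73}{8} = 17292 + \frac{73}{2} = \frac{34657}{2}$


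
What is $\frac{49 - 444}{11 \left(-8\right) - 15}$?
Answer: $\frac{395}{103} \approx 3.835$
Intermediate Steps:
$\frac{49 - 444}{11 \left(-8\right) - 15} = \frac{49 - 444}{-88 - 15} = - \frac{395}{-103} = \left(-395\right) \left(- \frac{1}{103}\right) = \frac{395}{103}$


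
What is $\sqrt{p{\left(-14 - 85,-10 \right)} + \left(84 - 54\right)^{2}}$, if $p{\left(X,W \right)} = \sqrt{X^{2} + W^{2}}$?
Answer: $\sqrt{900 + \sqrt{9901}} \approx 31.615$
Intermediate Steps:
$p{\left(X,W \right)} = \sqrt{W^{2} + X^{2}}$
$\sqrt{p{\left(-14 - 85,-10 \right)} + \left(84 - 54\right)^{2}} = \sqrt{\sqrt{\left(-10\right)^{2} + \left(-14 - 85\right)^{2}} + \left(84 - 54\right)^{2}} = \sqrt{\sqrt{100 + \left(-99\right)^{2}} + 30^{2}} = \sqrt{\sqrt{100 + 9801} + 900} = \sqrt{\sqrt{9901} + 900} = \sqrt{900 + \sqrt{9901}}$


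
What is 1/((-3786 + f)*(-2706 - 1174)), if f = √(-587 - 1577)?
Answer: 1893/27811762400 + I*√541/27811762400 ≈ 6.8065e-8 + 8.3632e-10*I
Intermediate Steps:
f = 2*I*√541 (f = √(-2164) = 2*I*√541 ≈ 46.519*I)
1/((-3786 + f)*(-2706 - 1174)) = 1/((-3786 + 2*I*√541)*(-2706 - 1174)) = 1/((-3786 + 2*I*√541)*(-3880)) = 1/(14689680 - 7760*I*√541)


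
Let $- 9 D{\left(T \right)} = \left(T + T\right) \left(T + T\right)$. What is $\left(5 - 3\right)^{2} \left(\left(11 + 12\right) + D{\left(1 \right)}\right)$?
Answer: $\frac{812}{9} \approx 90.222$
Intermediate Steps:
$D{\left(T \right)} = - \frac{4 T^{2}}{9}$ ($D{\left(T \right)} = - \frac{\left(T + T\right) \left(T + T\right)}{9} = - \frac{2 T 2 T}{9} = - \frac{4 T^{2}}{9}$)
$\left(5 - 3\right)^{2} \left(\left(11 + 12\right) + D{\left(1 \right)}\right) = \left(5 - 3\right)^{2} \left(\left(11 + 12\right) - \frac{4 \cdot 1^{2}}{9}\right) = 2^{2} \left(23 - \frac{4}{9}\right) = 4 \left(23 - \frac{4}{9}\right) = 4 \cdot \frac{203}{9} = \frac{812}{9}$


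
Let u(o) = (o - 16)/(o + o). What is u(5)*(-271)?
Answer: 2981/10 ≈ 298.10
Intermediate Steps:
u(o) = (-16 + o)/(2*o) (u(o) = (-16 + o)/((2*o)) = (-16 + o)*(1/(2*o)) = (-16 + o)/(2*o))
u(5)*(-271) = ((½)*(-16 + 5)/5)*(-271) = ((½)*(⅕)*(-11))*(-271) = -11/10*(-271) = 2981/10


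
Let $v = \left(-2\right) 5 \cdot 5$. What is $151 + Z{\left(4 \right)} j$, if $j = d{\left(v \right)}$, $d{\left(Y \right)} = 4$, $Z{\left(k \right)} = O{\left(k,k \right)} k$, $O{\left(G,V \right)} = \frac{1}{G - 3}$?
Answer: $167$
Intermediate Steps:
$O{\left(G,V \right)} = \frac{1}{-3 + G}$
$v = -50$ ($v = \left(-10\right) 5 = -50$)
$Z{\left(k \right)} = \frac{k}{-3 + k}$
$j = 4$
$151 + Z{\left(4 \right)} j = 151 + \frac{4}{-3 + 4} \cdot 4 = 151 + \frac{4}{1} \cdot 4 = 151 + 4 \cdot 1 \cdot 4 = 151 + 4 \cdot 4 = 151 + 16 = 167$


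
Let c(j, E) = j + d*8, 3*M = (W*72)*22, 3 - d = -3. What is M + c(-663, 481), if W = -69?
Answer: -37047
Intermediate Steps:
d = 6 (d = 3 - 1*(-3) = 3 + 3 = 6)
M = -36432 (M = (-69*72*22)/3 = (-4968*22)/3 = (⅓)*(-109296) = -36432)
c(j, E) = 48 + j (c(j, E) = j + 6*8 = j + 48 = 48 + j)
M + c(-663, 481) = -36432 + (48 - 663) = -36432 - 615 = -37047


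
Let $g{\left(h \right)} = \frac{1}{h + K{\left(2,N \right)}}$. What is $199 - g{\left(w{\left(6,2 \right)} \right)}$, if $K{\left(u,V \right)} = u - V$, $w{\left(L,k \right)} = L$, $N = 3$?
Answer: $\frac{994}{5} \approx 198.8$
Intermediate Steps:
$g{\left(h \right)} = \frac{1}{-1 + h}$ ($g{\left(h \right)} = \frac{1}{h + \left(2 - 3\right)} = \frac{1}{h - 1} = \frac{1}{-1 + h}$)
$199 - g{\left(w{\left(6,2 \right)} \right)} = 199 - \frac{1}{-1 + 6} = 199 - \frac{1}{5} = \frac{994}{5}$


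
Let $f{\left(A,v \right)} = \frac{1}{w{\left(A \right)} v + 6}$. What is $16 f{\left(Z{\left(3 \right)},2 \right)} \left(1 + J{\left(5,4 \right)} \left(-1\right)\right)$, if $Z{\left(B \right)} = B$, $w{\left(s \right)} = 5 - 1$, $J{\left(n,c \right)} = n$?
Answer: $- \frac{32}{7} \approx -4.5714$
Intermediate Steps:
$w{\left(s \right)} = 4$
$f{\left(A,v \right)} = \frac{1}{6 + 4 v}$ ($f{\left(A,v \right)} = \frac{1}{4 v + 6} = \frac{1}{6 + 4 v}$)
$16 f{\left(Z{\left(3 \right)},2 \right)} \left(1 + J{\left(5,4 \right)} \left(-1\right)\right) = 16 \frac{1}{2 \left(3 + 2 \cdot 2\right)} \left(1 + 5 \left(-1\right)\right) = 16 \frac{1}{2 \left(3 + 4\right)} \left(1 - 5\right) = 16 \frac{1}{2 \cdot 7} \left(-4\right) = 16 \cdot \frac{1}{2} \cdot \frac{1}{7} \left(-4\right) = 16 \cdot \frac{1}{14} \left(-4\right) = \frac{8}{7} \left(-4\right) = - \frac{32}{7}$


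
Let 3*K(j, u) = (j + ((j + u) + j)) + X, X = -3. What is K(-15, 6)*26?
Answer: -364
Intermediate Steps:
K(j, u) = -1 + j + u/3 (K(j, u) = ((j + ((j + u) + j)) - 3)/3 = ((j + (u + 2*j)) - 3)/3 = ((u + 3*j) - 3)/3 = (-3 + u + 3*j)/3 = -1 + j + u/3)
K(-15, 6)*26 = (-1 - 15 + (⅓)*6)*26 = (-1 - 15 + 2)*26 = -14*26 = -364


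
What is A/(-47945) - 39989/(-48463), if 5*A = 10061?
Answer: 9098776782/11617792675 ≈ 0.78318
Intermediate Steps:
A = 10061/5 (A = (⅕)*10061 = 10061/5 ≈ 2012.2)
A/(-47945) - 39989/(-48463) = (10061/5)/(-47945) - 39989/(-48463) = (10061/5)*(-1/47945) - 39989*(-1/48463) = -10061/239725 + 39989/48463 = 9098776782/11617792675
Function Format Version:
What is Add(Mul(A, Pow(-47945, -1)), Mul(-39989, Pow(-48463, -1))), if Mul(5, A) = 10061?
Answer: Rational(9098776782, 11617792675) ≈ 0.78318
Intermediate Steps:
A = Rational(10061, 5) (A = Mul(Rational(1, 5), 10061) = Rational(10061, 5) ≈ 2012.2)
Add(Mul(A, Pow(-47945, -1)), Mul(-39989, Pow(-48463, -1))) = Add(Mul(Rational(10061, 5), Pow(-47945, -1)), Mul(-39989, Pow(-48463, -1))) = Add(Mul(Rational(10061, 5), Rational(-1, 47945)), Mul(-39989, Rational(-1, 48463))) = Add(Rational(-10061, 239725), Rational(39989, 48463)) = Rational(9098776782, 11617792675)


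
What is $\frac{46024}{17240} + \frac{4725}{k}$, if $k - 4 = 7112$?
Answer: $\frac{17040241}{5111660} \approx 3.3336$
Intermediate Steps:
$k = 7116$ ($k = 4 + 7112 = 7116$)
$\frac{46024}{17240} + \frac{4725}{k} = \frac{46024}{17240} + \frac{4725}{7116} = 46024 \cdot \frac{1}{17240} + 4725 \cdot \frac{1}{7116} = \frac{5753}{2155} + \frac{1575}{2372} = \frac{17040241}{5111660}$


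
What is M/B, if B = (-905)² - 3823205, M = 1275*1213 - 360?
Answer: -309243/600836 ≈ -0.51469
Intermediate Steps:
M = 1546215 (M = 1546575 - 360 = 1546215)
B = -3004180 (B = 819025 - 3823205 = -3004180)
M/B = 1546215/(-3004180) = 1546215*(-1/3004180) = -309243/600836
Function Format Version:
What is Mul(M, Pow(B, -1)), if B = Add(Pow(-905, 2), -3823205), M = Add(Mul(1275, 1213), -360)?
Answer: Rational(-309243, 600836) ≈ -0.51469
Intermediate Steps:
M = 1546215 (M = Add(1546575, -360) = 1546215)
B = -3004180 (B = Add(819025, -3823205) = -3004180)
Mul(M, Pow(B, -1)) = Mul(1546215, Pow(-3004180, -1)) = Mul(1546215, Rational(-1, 3004180)) = Rational(-309243, 600836)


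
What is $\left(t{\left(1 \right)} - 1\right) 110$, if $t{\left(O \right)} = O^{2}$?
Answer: $0$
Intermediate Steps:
$\left(t{\left(1 \right)} - 1\right) 110 = \left(1^{2} - 1\right) 110 = \left(1 - 1\right) 110 = 0 \cdot 110 = 0$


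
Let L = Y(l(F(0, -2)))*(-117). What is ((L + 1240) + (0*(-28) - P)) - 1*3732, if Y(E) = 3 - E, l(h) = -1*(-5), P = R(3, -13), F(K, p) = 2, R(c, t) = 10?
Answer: -2268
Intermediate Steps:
P = 10
l(h) = 5
L = 234 (L = (3 - 1*5)*(-117) = (3 - 5)*(-117) = -2*(-117) = 234)
((L + 1240) + (0*(-28) - P)) - 1*3732 = ((234 + 1240) + (0*(-28) - 1*10)) - 1*3732 = (1474 + (0 - 10)) - 3732 = (1474 - 10) - 3732 = 1464 - 3732 = -2268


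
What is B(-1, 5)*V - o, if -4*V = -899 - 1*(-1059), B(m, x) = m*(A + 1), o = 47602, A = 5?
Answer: -47362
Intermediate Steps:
B(m, x) = 6*m (B(m, x) = m*(5 + 1) = m*6 = 6*m)
V = -40 (V = -(-899 - 1*(-1059))/4 = -(-899 + 1059)/4 = -¼*160 = -40)
B(-1, 5)*V - o = (6*(-1))*(-40) - 1*47602 = -6*(-40) - 47602 = 240 - 47602 = -47362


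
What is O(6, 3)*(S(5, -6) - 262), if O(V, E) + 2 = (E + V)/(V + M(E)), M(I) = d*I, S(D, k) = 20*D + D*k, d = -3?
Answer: 960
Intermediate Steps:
M(I) = -3*I
O(V, E) = -2 + (E + V)/(V - 3*E)
O(6, 3)*(S(5, -6) - 262) = ((-1*6 + 7*3)/(6 - 3*3))*(5*(20 - 6) - 262) = ((-6 + 21)/(6 - 9))*(5*14 - 262) = (15/(-3))*(70 - 262) = -⅓*15*(-192) = -5*(-192) = 960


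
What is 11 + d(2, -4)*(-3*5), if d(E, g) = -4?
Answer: 71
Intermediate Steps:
11 + d(2, -4)*(-3*5) = 11 - (-12)*5 = 11 - 4*(-15) = 11 + 60 = 71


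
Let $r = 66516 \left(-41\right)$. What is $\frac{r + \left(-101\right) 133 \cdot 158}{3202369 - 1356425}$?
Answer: $- \frac{2424785}{922972} \approx -2.6271$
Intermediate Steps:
$r = -2727156$
$\frac{r + \left(-101\right) 133 \cdot 158}{3202369 - 1356425} = \frac{-2727156 + \left(-101\right) 133 \cdot 158}{3202369 - 1356425} = \frac{-2727156 - 2122414}{1845944} = \left(-2727156 - 2122414\right) \frac{1}{1845944} = \left(-4849570\right) \frac{1}{1845944} = - \frac{2424785}{922972}$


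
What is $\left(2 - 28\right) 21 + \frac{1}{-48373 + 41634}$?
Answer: $- \frac{3679495}{6739} \approx -546.0$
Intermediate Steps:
$\left(2 - 28\right) 21 + \frac{1}{-48373 + 41634} = \left(-26\right) 21 + \frac{1}{-6739} = -546 - \frac{1}{6739} = - \frac{3679495}{6739}$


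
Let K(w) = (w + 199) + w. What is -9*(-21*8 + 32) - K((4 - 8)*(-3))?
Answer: 1001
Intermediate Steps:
K(w) = 199 + 2*w (K(w) = (199 + w) + w = 199 + 2*w)
-9*(-21*8 + 32) - K((4 - 8)*(-3)) = -9*(-21*8 + 32) - (199 + 2*((4 - 8)*(-3))) = -9*(-168 + 32) - (199 + 2*(-4*(-3))) = -9*(-136) - (199 + 2*12) = 1224 - (199 + 24) = 1224 - 1*223 = 1224 - 223 = 1001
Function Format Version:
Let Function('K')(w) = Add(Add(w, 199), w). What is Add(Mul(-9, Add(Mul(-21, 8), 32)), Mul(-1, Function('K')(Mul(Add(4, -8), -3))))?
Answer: 1001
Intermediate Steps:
Function('K')(w) = Add(199, Mul(2, w)) (Function('K')(w) = Add(Add(199, w), w) = Add(199, Mul(2, w)))
Add(Mul(-9, Add(Mul(-21, 8), 32)), Mul(-1, Function('K')(Mul(Add(4, -8), -3)))) = Add(Mul(-9, Add(Mul(-21, 8), 32)), Mul(-1, Add(199, Mul(2, Mul(Add(4, -8), -3))))) = Add(Mul(-9, Add(-168, 32)), Mul(-1, Add(199, Mul(2, Mul(-4, -3))))) = Add(Mul(-9, -136), Mul(-1, Add(199, Mul(2, 12)))) = Add(1224, Mul(-1, Add(199, 24))) = Add(1224, Mul(-1, 223)) = Add(1224, -223) = 1001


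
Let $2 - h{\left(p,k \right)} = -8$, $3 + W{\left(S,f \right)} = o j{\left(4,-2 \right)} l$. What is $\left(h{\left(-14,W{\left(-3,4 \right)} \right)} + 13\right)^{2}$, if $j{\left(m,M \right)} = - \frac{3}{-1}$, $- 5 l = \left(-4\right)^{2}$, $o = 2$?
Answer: $529$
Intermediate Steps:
$l = - \frac{16}{5}$ ($l = - \frac{\left(-4\right)^{2}}{5} = \left(- \frac{1}{5}\right) 16 = - \frac{16}{5} \approx -3.2$)
$j{\left(m,M \right)} = 3$ ($j{\left(m,M \right)} = \left(-3\right) \left(-1\right) = 3$)
$W{\left(S,f \right)} = - \frac{111}{5}$ ($W{\left(S,f \right)} = -3 + 2 \cdot 3 \left(- \frac{16}{5}\right) = -3 + 6 \left(- \frac{16}{5}\right) = -3 - \frac{96}{5} = - \frac{111}{5}$)
$h{\left(p,k \right)} = 10$ ($h{\left(p,k \right)} = 2 - -8 = 2 + 8 = 10$)
$\left(h{\left(-14,W{\left(-3,4 \right)} \right)} + 13\right)^{2} = \left(10 + 13\right)^{2} = 23^{2} = 529$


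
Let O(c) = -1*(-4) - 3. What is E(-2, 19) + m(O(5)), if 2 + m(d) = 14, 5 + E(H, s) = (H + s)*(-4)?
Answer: -61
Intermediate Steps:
E(H, s) = -5 - 4*H - 4*s (E(H, s) = -5 + (H + s)*(-4) = -5 + (-4*H - 4*s) = -5 - 4*H - 4*s)
O(c) = 1 (O(c) = 4 - 3 = 1)
m(d) = 12 (m(d) = -2 + 14 = 12)
E(-2, 19) + m(O(5)) = (-5 - 4*(-2) - 4*19) + 12 = (-5 + 8 - 76) + 12 = -73 + 12 = -61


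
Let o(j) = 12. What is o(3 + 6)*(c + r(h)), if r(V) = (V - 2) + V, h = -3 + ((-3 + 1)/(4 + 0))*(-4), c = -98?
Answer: -1224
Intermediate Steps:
h = -1 (h = -3 - 2/4*(-4) = -3 - 2*1/4*(-4) = -3 - 1/2*(-4) = -3 + 2 = -1)
r(V) = -2 + 2*V (r(V) = (-2 + V) + V = -2 + 2*V)
o(3 + 6)*(c + r(h)) = 12*(-98 + (-2 + 2*(-1))) = 12*(-98 + (-2 - 2)) = 12*(-98 - 4) = 12*(-102) = -1224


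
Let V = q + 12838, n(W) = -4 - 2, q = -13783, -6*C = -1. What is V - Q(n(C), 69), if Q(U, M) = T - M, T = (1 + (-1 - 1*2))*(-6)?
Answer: -888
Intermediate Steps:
C = ⅙ (C = -⅙*(-1) = ⅙ ≈ 0.16667)
T = 12 (T = (1 + (-1 - 2))*(-6) = (1 - 3)*(-6) = -2*(-6) = 12)
n(W) = -6
Q(U, M) = 12 - M
V = -945 (V = -13783 + 12838 = -945)
V - Q(n(C), 69) = -945 - (12 - 1*69) = -945 - (12 - 69) = -945 - 1*(-57) = -945 + 57 = -888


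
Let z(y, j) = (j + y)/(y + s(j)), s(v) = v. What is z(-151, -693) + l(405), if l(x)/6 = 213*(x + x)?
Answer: 1035181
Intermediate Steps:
l(x) = 2556*x (l(x) = 6*(213*(x + x)) = 6*(213*(2*x)) = 6*(426*x) = 2556*x)
z(y, j) = 1 (z(y, j) = (j + y)/(y + j) = (j + y)/(j + y) = 1)
z(-151, -693) + l(405) = 1 + 2556*405 = 1 + 1035180 = 1035181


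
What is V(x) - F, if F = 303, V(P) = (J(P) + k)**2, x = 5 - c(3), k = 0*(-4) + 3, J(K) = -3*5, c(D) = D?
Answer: -159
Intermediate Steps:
J(K) = -15
k = 3 (k = 0 + 3 = 3)
x = 2 (x = 5 - 1*3 = 5 - 3 = 2)
V(P) = 144 (V(P) = (-15 + 3)**2 = (-12)**2 = 144)
V(x) - F = 144 - 1*303 = 144 - 303 = -159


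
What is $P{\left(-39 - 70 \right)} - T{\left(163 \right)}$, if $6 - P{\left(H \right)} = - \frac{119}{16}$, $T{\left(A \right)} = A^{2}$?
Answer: $- \frac{424889}{16} \approx -26556.0$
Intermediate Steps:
$P{\left(H \right)} = \frac{215}{16}$ ($P{\left(H \right)} = 6 - - \frac{119}{16} = 6 + \frac{119}{16} = \frac{215}{16}$)
$P{\left(-39 - 70 \right)} - T{\left(163 \right)} = \frac{215}{16} - 163^{2} = \frac{215}{16} - 26569 = - \frac{424889}{16}$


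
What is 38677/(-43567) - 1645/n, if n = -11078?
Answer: -356796091/482635226 ≈ -0.73927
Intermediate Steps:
38677/(-43567) - 1645/n = 38677/(-43567) - 1645/(-11078) = 38677*(-1/43567) - 1645*(-1/11078) = -38677/43567 + 1645/11078 = -356796091/482635226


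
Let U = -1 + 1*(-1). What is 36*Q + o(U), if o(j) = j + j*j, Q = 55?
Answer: 1982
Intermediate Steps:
U = -2 (U = -1 - 1 = -2)
o(j) = j + j**2
36*Q + o(U) = 36*55 - 2*(1 - 2) = 1980 - 2*(-1) = 1980 + 2 = 1982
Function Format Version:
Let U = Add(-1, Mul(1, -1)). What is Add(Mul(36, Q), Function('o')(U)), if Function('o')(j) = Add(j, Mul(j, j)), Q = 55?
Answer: 1982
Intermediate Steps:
U = -2 (U = Add(-1, -1) = -2)
Function('o')(j) = Add(j, Pow(j, 2))
Add(Mul(36, Q), Function('o')(U)) = Add(Mul(36, 55), Mul(-2, Add(1, -2))) = Add(1980, Mul(-2, -1)) = Add(1980, 2) = 1982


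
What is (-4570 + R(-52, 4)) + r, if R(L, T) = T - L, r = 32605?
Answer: 28091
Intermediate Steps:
(-4570 + R(-52, 4)) + r = (-4570 + (4 - 1*(-52))) + 32605 = (-4570 + (4 + 52)) + 32605 = (-4570 + 56) + 32605 = -4514 + 32605 = 28091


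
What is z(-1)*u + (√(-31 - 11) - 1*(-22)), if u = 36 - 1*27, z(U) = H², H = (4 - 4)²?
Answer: 22 + I*√42 ≈ 22.0 + 6.4807*I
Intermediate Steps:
H = 0 (H = 0² = 0)
z(U) = 0 (z(U) = 0² = 0)
u = 9 (u = 36 - 27 = 9)
z(-1)*u + (√(-31 - 11) - 1*(-22)) = 0*9 + (√(-31 - 11) - 1*(-22)) = 0 + (√(-42) + 22) = 0 + (I*√42 + 22) = 0 + (22 + I*√42) = 22 + I*√42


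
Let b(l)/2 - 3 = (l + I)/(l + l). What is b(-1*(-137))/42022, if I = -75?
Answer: 442/2878507 ≈ 0.00015355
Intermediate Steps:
b(l) = 6 + (-75 + l)/l (b(l) = 6 + 2*((l - 75)/(l + l)) = 6 + 2*((-75 + l)/((2*l))) = 6 + 2*((-75 + l)*(1/(2*l))) = 6 + 2*((-75 + l)/(2*l)) = 6 + (-75 + l)/l)
b(-1*(-137))/42022 = (7 - 75/((-1*(-137))))/42022 = (7 - 75/137)*(1/42022) = (884/137)*(1/42022) = 442/2878507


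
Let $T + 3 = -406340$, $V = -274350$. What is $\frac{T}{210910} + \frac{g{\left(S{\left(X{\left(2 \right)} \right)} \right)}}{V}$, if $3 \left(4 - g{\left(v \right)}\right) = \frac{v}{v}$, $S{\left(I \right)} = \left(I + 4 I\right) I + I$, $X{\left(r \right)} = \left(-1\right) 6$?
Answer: $- \frac{2388878044}{1239924825} \approx -1.9266$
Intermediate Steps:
$X{\left(r \right)} = -6$
$T = -406343$ ($T = -3 - 406340 = -406343$)
$S{\left(I \right)} = I + 5 I^{2}$ ($S{\left(I \right)} = 5 I I + I = 5 I^{2} + I = I + 5 I^{2}$)
$g{\left(v \right)} = \frac{11}{3}$ ($g{\left(v \right)} = 4 - \frac{v \frac{1}{v}}{3} = 4 - \frac{1}{3} = \frac{11}{3}$)
$\frac{T}{210910} + \frac{g{\left(S{\left(X{\left(2 \right)} \right)} \right)}}{V} = - \frac{406343}{210910} + \frac{11}{3 \left(-274350\right)} = \left(-406343\right) \frac{1}{210910} + \frac{11}{3} \left(- \frac{1}{274350}\right) = - \frac{58049}{30130} - \frac{11}{823050} = - \frac{2388878044}{1239924825}$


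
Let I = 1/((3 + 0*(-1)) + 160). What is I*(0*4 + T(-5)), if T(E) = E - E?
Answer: 0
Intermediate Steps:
T(E) = 0
I = 1/163 (I = 1/((3 + 0) + 160) = 1/(3 + 160) = 1/163 ≈ 0.0061350)
I*(0*4 + T(-5)) = (0*4 + 0)/163 = (0 + 0)/163 = (1/163)*0 = 0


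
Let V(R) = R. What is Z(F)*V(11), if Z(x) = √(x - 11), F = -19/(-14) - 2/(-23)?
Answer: 11*I*√990794/322 ≈ 34.004*I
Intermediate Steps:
F = 465/322 (F = -19*(-1/14) - 2*(-1/23) = 19/14 + 2/23 = 465/322 ≈ 1.4441)
Z(x) = √(-11 + x)
Z(F)*V(11) = √(-11 + 465/322)*11 = √(-3077/322)*11 = (I*√990794/322)*11 = 11*I*√990794/322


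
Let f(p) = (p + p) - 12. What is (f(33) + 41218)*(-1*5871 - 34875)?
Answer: -1681668912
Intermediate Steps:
f(p) = -12 + 2*p (f(p) = 2*p - 12 = -12 + 2*p)
(f(33) + 41218)*(-1*5871 - 34875) = ((-12 + 2*33) + 41218)*(-1*5871 - 34875) = ((-12 + 66) + 41218)*(-5871 - 34875) = (54 + 41218)*(-40746) = 41272*(-40746) = -1681668912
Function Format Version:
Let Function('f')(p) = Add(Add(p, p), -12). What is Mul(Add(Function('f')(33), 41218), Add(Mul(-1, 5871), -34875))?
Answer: -1681668912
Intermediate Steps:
Function('f')(p) = Add(-12, Mul(2, p)) (Function('f')(p) = Add(Mul(2, p), -12) = Add(-12, Mul(2, p)))
Mul(Add(Function('f')(33), 41218), Add(Mul(-1, 5871), -34875)) = Mul(Add(Add(-12, Mul(2, 33)), 41218), Add(Mul(-1, 5871), -34875)) = Mul(Add(Add(-12, 66), 41218), Add(-5871, -34875)) = Mul(Add(54, 41218), -40746) = Mul(41272, -40746) = -1681668912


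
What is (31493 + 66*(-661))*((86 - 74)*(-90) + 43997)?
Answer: -520711961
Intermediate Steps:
(31493 + 66*(-661))*((86 - 74)*(-90) + 43997) = (31493 - 43626)*(12*(-90) + 43997) = -12133*(-1080 + 43997) = -12133*42917 = -520711961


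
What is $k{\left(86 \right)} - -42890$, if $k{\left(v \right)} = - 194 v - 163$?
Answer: $26043$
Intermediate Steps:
$k{\left(v \right)} = -163 - 194 v$
$k{\left(86 \right)} - -42890 = \left(-163 - 16684\right) - -42890 = \left(-163 - 16684\right) + 42890 = -16847 + 42890 = 26043$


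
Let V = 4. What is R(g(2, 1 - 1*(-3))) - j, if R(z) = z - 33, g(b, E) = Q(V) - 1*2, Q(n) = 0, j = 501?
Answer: -536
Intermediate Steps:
g(b, E) = -2 (g(b, E) = 0 - 1*2 = 0 - 2 = -2)
R(z) = -33 + z
R(g(2, 1 - 1*(-3))) - j = (-33 - 2) - 1*501 = -35 - 501 = -536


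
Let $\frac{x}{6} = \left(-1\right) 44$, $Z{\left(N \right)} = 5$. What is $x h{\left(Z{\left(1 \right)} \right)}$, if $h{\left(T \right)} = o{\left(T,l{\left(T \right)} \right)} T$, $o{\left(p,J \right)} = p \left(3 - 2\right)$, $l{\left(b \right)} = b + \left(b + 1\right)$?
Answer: $-6600$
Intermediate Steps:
$l{\left(b \right)} = 1 + 2 b$ ($l{\left(b \right)} = b + \left(1 + b\right) = 1 + 2 b$)
$x = -264$ ($x = 6 \left(\left(-1\right) 44\right) = 6 \left(-44\right) = -264$)
$o{\left(p,J \right)} = p$ ($o{\left(p,J \right)} = p 1 = p$)
$h{\left(T \right)} = T^{2}$ ($h{\left(T \right)} = T T = T^{2}$)
$x h{\left(Z{\left(1 \right)} \right)} = - 264 \cdot 5^{2} = \left(-264\right) 25 = -6600$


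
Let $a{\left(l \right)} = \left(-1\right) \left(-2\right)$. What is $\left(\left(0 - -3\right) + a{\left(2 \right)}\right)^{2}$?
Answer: $25$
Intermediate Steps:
$a{\left(l \right)} = 2$
$\left(\left(0 - -3\right) + a{\left(2 \right)}\right)^{2} = \left(\left(0 - -3\right) + 2\right)^{2} = \left(\left(0 + 3\right) + 2\right)^{2} = \left(3 + 2\right)^{2} = 5^{2} = 25$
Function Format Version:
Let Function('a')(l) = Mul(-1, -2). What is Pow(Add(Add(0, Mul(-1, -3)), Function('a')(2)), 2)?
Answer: 25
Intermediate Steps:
Function('a')(l) = 2
Pow(Add(Add(0, Mul(-1, -3)), Function('a')(2)), 2) = Pow(Add(Add(0, Mul(-1, -3)), 2), 2) = Pow(Add(Add(0, 3), 2), 2) = Pow(Add(3, 2), 2) = Pow(5, 2) = 25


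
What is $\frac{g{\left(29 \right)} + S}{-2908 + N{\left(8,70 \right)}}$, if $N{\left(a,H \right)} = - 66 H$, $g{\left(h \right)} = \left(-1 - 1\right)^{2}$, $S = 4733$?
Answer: $- \frac{4737}{7528} \approx -0.62925$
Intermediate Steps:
$g{\left(h \right)} = 4$ ($g{\left(h \right)} = \left(-2\right)^{2} = 4$)
$\frac{g{\left(29 \right)} + S}{-2908 + N{\left(8,70 \right)}} = \frac{4 + 4733}{-2908 - 4620} = \frac{4737}{-2908 - 4620} = \frac{4737}{-7528} = 4737 \left(- \frac{1}{7528}\right) = - \frac{4737}{7528}$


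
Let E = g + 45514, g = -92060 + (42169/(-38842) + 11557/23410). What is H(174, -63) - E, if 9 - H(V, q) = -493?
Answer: 10695217899464/227322805 ≈ 47049.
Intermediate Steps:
H(V, q) = 502 (H(V, q) = 9 - 1*(-493) = 9 + 493 = 502)
g = -20927471998124/227322805 (g = -92060 + (42169*(-1/38842) + 11557*(1/23410)) = -92060 + (-42169/38842 + 11557/23410) = -92060 - 134569824/227322805 = -20927471998124/227322805 ≈ -92061.)
E = -10581101851354/227322805 (E = -20927471998124/227322805 + 45514 = -10581101851354/227322805 ≈ -46547.)
H(174, -63) - E = 502 - 1*(-10581101851354/227322805) = 502 + 10581101851354/227322805 = 10695217899464/227322805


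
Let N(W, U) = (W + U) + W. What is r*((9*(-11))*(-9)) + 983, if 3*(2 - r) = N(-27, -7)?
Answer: 20882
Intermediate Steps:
N(W, U) = U + 2*W (N(W, U) = (U + W) + W = U + 2*W)
r = 67/3 (r = 2 - (-7 + 2*(-27))/3 = 2 - (-7 - 54)/3 = 2 - ⅓*(-61) = 2 + 61/3 = 67/3 ≈ 22.333)
r*((9*(-11))*(-9)) + 983 = 67*((9*(-11))*(-9))/3 + 983 = 67*(-99*(-9))/3 + 983 = (67/3)*891 + 983 = 19899 + 983 = 20882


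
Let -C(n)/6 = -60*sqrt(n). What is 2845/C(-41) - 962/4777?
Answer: -962/4777 - 569*I*sqrt(41)/2952 ≈ -0.20138 - 1.2342*I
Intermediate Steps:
C(n) = 360*sqrt(n) (C(n) = -(-360)*sqrt(n) = 360*sqrt(n))
2845/C(-41) - 962/4777 = 2845/((360*sqrt(-41))) - 962/4777 = 2845/((360*(I*sqrt(41)))) - 962*1/4777 = 2845/((360*I*sqrt(41))) - 962/4777 = 2845*(-I*sqrt(41)/14760) - 962/4777 = -569*I*sqrt(41)/2952 - 962/4777 = -962/4777 - 569*I*sqrt(41)/2952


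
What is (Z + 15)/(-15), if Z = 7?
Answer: -22/15 ≈ -1.4667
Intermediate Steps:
(Z + 15)/(-15) = (7 + 15)/(-15) = 22*(-1/15) = -22/15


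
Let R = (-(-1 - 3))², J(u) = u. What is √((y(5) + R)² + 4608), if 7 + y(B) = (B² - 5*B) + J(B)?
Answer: 2*√1201 ≈ 69.311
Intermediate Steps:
y(B) = -7 + B² - 4*B (y(B) = -7 + ((B² - 5*B) + B) = -7 + (B² - 4*B) = -7 + B² - 4*B)
R = 16 (R = (-1*(-4))² = 4² = 16)
√((y(5) + R)² + 4608) = √(((-7 + 5² - 4*5) + 16)² + 4608) = √(((-7 + 25 - 20) + 16)² + 4608) = √((-2 + 16)² + 4608) = √(14² + 4608) = √(196 + 4608) = √4804 = 2*√1201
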